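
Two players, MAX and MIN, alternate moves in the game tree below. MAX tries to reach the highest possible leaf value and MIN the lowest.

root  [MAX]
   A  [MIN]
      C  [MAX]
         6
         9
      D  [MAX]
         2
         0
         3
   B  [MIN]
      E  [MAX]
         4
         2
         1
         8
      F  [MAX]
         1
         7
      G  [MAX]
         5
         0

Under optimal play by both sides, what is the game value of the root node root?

C (MAX): max(6, 9) = 9
D (MAX): max(2, 0, 3) = 3
A (MIN): min(9, 3) = 3
E (MAX): max(4, 2, 1, 8) = 8
F (MAX): max(1, 7) = 7
G (MAX): max(5, 0) = 5
B (MIN): min(8, 7, 5) = 5
root (MAX): max(3, 5) = 5

5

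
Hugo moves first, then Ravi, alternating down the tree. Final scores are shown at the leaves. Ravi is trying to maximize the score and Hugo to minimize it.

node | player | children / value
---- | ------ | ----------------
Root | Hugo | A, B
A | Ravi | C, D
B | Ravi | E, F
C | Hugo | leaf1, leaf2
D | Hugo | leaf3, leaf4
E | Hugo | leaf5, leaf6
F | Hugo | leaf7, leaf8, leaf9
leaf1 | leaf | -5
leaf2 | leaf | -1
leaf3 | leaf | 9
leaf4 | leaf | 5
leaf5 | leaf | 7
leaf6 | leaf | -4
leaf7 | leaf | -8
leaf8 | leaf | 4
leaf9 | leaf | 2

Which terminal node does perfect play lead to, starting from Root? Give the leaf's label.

leaf6

C (Hugo): min(-5, -1) = -5
D (Hugo): min(9, 5) = 5
A (Ravi): max(-5, 5) = 5
E (Hugo): min(7, -4) = -4
F (Hugo): min(-8, 4, 2) = -8
B (Ravi): max(-4, -8) = -4
Root (Hugo): min(5, -4) = -4
At Root, Hugo picks B (lowest: -4).
At B, Ravi picks E (highest: -4).
At E, Hugo picks leaf6 (lowest: -4).
Terminal value -4.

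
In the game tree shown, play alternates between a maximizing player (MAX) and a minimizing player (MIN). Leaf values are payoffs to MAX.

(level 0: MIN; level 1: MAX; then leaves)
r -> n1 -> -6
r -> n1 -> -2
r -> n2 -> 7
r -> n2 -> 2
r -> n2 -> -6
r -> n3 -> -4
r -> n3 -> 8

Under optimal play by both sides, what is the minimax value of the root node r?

n1 (MAX): max(-6, -2) = -2
n2 (MAX): max(7, 2, -6) = 7
n3 (MAX): max(-4, 8) = 8
r (MIN): min(-2, 7, 8) = -2

-2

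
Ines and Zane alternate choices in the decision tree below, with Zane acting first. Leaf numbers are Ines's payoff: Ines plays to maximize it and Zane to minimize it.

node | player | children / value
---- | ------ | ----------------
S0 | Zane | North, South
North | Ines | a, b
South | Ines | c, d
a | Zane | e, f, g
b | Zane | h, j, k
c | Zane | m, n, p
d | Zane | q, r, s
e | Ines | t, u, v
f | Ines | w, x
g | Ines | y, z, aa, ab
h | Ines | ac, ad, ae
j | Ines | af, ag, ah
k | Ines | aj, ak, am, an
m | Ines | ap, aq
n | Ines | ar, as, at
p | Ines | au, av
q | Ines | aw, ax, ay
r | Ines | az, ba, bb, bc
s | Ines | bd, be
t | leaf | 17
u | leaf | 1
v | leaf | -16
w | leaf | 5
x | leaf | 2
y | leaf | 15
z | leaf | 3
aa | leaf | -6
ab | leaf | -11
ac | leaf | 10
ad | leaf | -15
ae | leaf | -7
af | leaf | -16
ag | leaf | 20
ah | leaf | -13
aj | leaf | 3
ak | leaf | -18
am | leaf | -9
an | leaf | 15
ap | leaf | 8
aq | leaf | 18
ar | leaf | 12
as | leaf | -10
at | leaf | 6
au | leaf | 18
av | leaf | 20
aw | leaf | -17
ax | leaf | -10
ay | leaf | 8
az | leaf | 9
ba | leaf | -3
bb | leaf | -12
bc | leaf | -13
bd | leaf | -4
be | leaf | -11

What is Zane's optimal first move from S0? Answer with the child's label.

North

e (Ines): max(17, 1, -16) = 17
f (Ines): max(5, 2) = 5
g (Ines): max(15, 3, -6, -11) = 15
a (Zane): min(17, 5, 15) = 5
h (Ines): max(10, -15, -7) = 10
j (Ines): max(-16, 20, -13) = 20
k (Ines): max(3, -18, -9, 15) = 15
b (Zane): min(10, 20, 15) = 10
North (Ines): max(5, 10) = 10
m (Ines): max(8, 18) = 18
n (Ines): max(12, -10, 6) = 12
p (Ines): max(18, 20) = 20
c (Zane): min(18, 12, 20) = 12
q (Ines): max(-17, -10, 8) = 8
r (Ines): max(9, -3, -12, -13) = 9
s (Ines): max(-4, -11) = -4
d (Zane): min(8, 9, -4) = -4
South (Ines): max(12, -4) = 12
S0 (Zane): min(10, 12) = 10
Zane at S0 wants the lowest of {North=10, South=12}, so chooses North.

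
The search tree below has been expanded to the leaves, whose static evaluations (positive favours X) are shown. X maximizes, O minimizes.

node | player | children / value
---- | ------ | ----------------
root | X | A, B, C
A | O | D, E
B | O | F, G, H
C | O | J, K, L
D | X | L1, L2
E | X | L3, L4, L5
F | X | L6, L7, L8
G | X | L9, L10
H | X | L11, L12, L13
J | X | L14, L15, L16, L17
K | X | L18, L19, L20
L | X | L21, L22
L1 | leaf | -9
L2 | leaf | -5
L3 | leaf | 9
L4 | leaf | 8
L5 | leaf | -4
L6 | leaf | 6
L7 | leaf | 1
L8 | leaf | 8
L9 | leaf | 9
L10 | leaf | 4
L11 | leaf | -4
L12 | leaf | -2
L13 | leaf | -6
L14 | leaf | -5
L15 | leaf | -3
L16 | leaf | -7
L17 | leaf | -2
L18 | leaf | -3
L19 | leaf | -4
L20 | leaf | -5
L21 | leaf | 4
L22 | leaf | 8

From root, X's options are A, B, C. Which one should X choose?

B

D (X): max(-9, -5) = -5
E (X): max(9, 8, -4) = 9
A (O): min(-5, 9) = -5
F (X): max(6, 1, 8) = 8
G (X): max(9, 4) = 9
H (X): max(-4, -2, -6) = -2
B (O): min(8, 9, -2) = -2
J (X): max(-5, -3, -7, -2) = -2
K (X): max(-3, -4, -5) = -3
L (X): max(4, 8) = 8
C (O): min(-2, -3, 8) = -3
root (X): max(-5, -2, -3) = -2
X at root wants the highest of {A=-5, B=-2, C=-3}, so chooses B.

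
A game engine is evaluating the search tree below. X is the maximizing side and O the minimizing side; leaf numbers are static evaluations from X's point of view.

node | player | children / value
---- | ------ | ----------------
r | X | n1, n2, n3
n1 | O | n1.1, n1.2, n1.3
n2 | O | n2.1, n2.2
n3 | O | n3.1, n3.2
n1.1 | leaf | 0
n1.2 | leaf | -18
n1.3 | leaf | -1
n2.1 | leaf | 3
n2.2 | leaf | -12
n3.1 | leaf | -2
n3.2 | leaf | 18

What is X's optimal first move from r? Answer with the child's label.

n1 (O): min(0, -18, -1) = -18
n2 (O): min(3, -12) = -12
n3 (O): min(-2, 18) = -2
r (X): max(-18, -12, -2) = -2
X at r wants the highest of {n1=-18, n2=-12, n3=-2}, so chooses n3.

n3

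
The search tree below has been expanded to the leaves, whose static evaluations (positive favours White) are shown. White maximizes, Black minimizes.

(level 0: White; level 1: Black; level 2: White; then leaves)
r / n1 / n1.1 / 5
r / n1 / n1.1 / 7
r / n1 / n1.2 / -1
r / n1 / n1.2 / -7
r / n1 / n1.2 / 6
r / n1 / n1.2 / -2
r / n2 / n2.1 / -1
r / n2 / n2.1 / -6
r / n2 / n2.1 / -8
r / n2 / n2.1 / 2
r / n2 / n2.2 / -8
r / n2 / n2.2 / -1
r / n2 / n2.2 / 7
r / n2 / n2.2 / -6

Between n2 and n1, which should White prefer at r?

n2.1 (White): max(-1, -6, -8, 2) = 2
n2.2 (White): max(-8, -1, 7, -6) = 7
n2 (Black): min(2, 7) = 2
n1.1 (White): max(5, 7) = 7
n1.2 (White): max(-1, -7, 6, -2) = 6
n1 (Black): min(7, 6) = 6
White prefers the higher value; n2=2, n1=6. n1 is better since 6 > 2.

n1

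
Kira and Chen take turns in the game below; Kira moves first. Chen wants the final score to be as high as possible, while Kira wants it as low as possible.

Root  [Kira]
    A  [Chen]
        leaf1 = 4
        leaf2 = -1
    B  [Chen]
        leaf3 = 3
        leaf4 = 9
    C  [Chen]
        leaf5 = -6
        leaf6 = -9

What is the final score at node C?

C (Chen): max(-6, -9) = -6

-6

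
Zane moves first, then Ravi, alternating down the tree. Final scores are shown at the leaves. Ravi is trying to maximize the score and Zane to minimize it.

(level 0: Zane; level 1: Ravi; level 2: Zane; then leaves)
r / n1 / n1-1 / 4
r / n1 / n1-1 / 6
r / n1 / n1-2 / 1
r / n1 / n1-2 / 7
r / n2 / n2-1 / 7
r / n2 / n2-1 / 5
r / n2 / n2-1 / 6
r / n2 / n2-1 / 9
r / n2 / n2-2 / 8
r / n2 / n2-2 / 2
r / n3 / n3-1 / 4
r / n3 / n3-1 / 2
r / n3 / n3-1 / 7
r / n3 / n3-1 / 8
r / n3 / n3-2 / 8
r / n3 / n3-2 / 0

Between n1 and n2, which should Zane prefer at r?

n1-1 (Zane): min(4, 6) = 4
n1-2 (Zane): min(1, 7) = 1
n1 (Ravi): max(4, 1) = 4
n2-1 (Zane): min(7, 5, 6, 9) = 5
n2-2 (Zane): min(8, 2) = 2
n2 (Ravi): max(5, 2) = 5
Zane prefers the lower value; n1=4, n2=5. n1 is better since 4 < 5.

n1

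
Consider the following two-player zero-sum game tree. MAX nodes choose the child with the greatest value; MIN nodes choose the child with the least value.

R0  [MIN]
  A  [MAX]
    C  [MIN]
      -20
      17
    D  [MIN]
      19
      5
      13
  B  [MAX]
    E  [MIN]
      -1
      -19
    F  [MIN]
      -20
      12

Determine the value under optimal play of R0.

C (MIN): min(-20, 17) = -20
D (MIN): min(19, 5, 13) = 5
A (MAX): max(-20, 5) = 5
E (MIN): min(-1, -19) = -19
F (MIN): min(-20, 12) = -20
B (MAX): max(-19, -20) = -19
R0 (MIN): min(5, -19) = -19

-19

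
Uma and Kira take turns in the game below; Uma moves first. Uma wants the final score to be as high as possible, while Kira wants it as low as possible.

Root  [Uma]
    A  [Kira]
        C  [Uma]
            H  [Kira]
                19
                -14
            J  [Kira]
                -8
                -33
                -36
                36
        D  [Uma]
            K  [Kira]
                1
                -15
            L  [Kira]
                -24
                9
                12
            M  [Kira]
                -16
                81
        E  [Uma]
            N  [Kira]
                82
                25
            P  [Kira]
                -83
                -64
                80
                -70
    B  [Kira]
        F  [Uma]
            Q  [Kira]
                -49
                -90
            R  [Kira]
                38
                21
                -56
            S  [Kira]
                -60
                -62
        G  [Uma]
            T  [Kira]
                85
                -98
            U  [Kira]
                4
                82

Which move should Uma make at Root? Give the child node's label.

A

H (Kira): min(19, -14) = -14
J (Kira): min(-8, -33, -36, 36) = -36
C (Uma): max(-14, -36) = -14
K (Kira): min(1, -15) = -15
L (Kira): min(-24, 9, 12) = -24
M (Kira): min(-16, 81) = -16
D (Uma): max(-15, -24, -16) = -15
N (Kira): min(82, 25) = 25
P (Kira): min(-83, -64, 80, -70) = -83
E (Uma): max(25, -83) = 25
A (Kira): min(-14, -15, 25) = -15
Q (Kira): min(-49, -90) = -90
R (Kira): min(38, 21, -56) = -56
S (Kira): min(-60, -62) = -62
F (Uma): max(-90, -56, -62) = -56
T (Kira): min(85, -98) = -98
U (Kira): min(4, 82) = 4
G (Uma): max(-98, 4) = 4
B (Kira): min(-56, 4) = -56
Root (Uma): max(-15, -56) = -15
Uma at Root wants the highest of {A=-15, B=-56}, so chooses A.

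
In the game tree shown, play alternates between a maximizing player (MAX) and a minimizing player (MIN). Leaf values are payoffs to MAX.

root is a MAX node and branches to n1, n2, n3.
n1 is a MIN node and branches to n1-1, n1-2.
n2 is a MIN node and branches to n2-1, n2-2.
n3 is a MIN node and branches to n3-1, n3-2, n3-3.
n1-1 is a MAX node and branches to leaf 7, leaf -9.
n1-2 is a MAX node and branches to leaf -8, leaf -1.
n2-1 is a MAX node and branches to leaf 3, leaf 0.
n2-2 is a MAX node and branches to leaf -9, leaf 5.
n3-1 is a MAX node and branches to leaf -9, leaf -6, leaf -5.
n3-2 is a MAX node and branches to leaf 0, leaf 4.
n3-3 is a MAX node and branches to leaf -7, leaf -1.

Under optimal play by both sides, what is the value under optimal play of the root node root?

3

n1-1 (MAX): max(7, -9) = 7
n1-2 (MAX): max(-8, -1) = -1
n1 (MIN): min(7, -1) = -1
n2-1 (MAX): max(3, 0) = 3
n2-2 (MAX): max(-9, 5) = 5
n2 (MIN): min(3, 5) = 3
n3-1 (MAX): max(-9, -6, -5) = -5
n3-2 (MAX): max(0, 4) = 4
n3-3 (MAX): max(-7, -1) = -1
n3 (MIN): min(-5, 4, -1) = -5
root (MAX): max(-1, 3, -5) = 3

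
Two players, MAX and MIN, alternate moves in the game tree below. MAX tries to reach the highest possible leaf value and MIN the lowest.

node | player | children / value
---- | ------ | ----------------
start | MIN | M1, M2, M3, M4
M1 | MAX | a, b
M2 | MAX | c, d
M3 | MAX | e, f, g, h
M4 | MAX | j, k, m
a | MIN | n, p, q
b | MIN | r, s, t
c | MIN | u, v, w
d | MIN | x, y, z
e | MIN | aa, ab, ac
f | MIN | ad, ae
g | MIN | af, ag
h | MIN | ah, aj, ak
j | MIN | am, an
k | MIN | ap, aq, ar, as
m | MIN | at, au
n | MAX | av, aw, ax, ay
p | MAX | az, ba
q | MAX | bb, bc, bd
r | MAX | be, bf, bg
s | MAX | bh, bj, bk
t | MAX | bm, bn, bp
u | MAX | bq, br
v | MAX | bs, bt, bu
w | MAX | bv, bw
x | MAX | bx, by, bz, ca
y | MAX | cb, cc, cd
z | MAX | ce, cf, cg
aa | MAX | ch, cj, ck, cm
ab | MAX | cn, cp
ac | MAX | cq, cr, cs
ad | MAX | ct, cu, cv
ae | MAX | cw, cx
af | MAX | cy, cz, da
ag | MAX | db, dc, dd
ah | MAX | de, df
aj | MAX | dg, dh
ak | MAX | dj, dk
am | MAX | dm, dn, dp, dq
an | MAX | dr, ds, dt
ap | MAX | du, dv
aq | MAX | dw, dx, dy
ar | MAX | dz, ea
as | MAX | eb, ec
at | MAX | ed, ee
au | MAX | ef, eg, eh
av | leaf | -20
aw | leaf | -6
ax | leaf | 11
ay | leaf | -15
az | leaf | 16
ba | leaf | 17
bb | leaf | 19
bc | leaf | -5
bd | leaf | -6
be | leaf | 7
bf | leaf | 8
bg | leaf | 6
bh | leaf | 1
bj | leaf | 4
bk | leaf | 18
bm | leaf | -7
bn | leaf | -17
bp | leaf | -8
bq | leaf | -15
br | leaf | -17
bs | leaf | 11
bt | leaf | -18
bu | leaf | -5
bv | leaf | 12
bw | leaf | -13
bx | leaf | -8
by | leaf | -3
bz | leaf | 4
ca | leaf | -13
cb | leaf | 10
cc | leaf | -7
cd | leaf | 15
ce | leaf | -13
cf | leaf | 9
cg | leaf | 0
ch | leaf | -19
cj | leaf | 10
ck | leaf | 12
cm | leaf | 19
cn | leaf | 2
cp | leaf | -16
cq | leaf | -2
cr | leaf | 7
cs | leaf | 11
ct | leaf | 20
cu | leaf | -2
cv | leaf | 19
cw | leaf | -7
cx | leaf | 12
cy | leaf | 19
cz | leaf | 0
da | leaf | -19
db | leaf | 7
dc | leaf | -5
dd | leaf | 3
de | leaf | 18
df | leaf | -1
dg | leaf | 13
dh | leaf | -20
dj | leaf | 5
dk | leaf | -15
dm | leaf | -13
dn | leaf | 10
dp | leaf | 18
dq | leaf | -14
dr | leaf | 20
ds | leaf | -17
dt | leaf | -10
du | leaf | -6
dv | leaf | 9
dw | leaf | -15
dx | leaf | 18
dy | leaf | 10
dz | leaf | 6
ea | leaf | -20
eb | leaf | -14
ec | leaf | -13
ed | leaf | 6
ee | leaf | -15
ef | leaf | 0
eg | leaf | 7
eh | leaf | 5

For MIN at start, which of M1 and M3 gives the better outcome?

n (MAX): max(-20, -6, 11, -15) = 11
p (MAX): max(16, 17) = 17
q (MAX): max(19, -5, -6) = 19
a (MIN): min(11, 17, 19) = 11
r (MAX): max(7, 8, 6) = 8
s (MAX): max(1, 4, 18) = 18
t (MAX): max(-7, -17, -8) = -7
b (MIN): min(8, 18, -7) = -7
M1 (MAX): max(11, -7) = 11
aa (MAX): max(-19, 10, 12, 19) = 19
ab (MAX): max(2, -16) = 2
ac (MAX): max(-2, 7, 11) = 11
e (MIN): min(19, 2, 11) = 2
ad (MAX): max(20, -2, 19) = 20
ae (MAX): max(-7, 12) = 12
f (MIN): min(20, 12) = 12
af (MAX): max(19, 0, -19) = 19
ag (MAX): max(7, -5, 3) = 7
g (MIN): min(19, 7) = 7
ah (MAX): max(18, -1) = 18
aj (MAX): max(13, -20) = 13
ak (MAX): max(5, -15) = 5
h (MIN): min(18, 13, 5) = 5
M3 (MAX): max(2, 12, 7, 5) = 12
MIN prefers the lower value; M1=11, M3=12. M1 is better since 11 < 12.

M1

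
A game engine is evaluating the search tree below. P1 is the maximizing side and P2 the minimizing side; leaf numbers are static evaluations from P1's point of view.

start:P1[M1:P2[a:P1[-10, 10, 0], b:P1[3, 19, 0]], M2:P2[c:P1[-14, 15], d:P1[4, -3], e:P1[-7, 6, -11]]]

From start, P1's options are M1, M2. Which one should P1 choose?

M1

a (P1): max(-10, 10, 0) = 10
b (P1): max(3, 19, 0) = 19
M1 (P2): min(10, 19) = 10
c (P1): max(-14, 15) = 15
d (P1): max(4, -3) = 4
e (P1): max(-7, 6, -11) = 6
M2 (P2): min(15, 4, 6) = 4
start (P1): max(10, 4) = 10
P1 at start wants the highest of {M1=10, M2=4}, so chooses M1.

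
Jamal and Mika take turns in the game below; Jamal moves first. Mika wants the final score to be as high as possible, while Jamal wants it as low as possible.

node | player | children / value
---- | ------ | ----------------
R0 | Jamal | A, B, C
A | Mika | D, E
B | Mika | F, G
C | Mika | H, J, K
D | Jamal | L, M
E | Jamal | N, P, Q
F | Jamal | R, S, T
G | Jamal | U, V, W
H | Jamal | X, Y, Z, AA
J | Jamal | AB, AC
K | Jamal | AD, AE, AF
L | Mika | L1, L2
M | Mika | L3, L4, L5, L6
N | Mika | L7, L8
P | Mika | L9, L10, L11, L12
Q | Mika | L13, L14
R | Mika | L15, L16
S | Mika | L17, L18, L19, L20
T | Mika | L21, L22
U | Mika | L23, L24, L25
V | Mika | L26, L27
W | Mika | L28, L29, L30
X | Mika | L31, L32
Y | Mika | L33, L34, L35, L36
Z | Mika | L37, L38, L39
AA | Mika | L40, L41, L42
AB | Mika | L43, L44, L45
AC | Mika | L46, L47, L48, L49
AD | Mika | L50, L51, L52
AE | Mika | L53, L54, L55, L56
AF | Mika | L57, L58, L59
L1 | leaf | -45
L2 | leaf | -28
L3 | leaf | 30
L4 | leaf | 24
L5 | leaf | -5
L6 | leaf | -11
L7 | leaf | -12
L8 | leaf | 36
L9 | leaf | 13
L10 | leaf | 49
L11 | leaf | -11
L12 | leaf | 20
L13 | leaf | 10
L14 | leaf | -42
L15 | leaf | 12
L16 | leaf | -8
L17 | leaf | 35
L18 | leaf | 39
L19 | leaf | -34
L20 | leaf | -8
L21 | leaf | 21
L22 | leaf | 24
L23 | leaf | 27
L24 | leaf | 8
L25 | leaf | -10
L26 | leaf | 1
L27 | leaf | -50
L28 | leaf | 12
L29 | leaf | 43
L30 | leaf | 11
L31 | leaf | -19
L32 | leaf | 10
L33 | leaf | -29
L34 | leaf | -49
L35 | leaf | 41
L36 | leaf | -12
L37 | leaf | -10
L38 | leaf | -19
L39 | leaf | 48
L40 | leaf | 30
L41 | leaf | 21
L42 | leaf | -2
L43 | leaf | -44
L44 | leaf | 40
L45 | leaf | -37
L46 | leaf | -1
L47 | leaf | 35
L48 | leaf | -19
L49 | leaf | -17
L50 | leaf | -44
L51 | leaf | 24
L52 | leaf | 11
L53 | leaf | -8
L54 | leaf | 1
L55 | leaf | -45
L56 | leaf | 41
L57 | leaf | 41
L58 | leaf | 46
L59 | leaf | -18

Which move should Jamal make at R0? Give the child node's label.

A

L (Mika): max(-45, -28) = -28
M (Mika): max(30, 24, -5, -11) = 30
D (Jamal): min(-28, 30) = -28
N (Mika): max(-12, 36) = 36
P (Mika): max(13, 49, -11, 20) = 49
Q (Mika): max(10, -42) = 10
E (Jamal): min(36, 49, 10) = 10
A (Mika): max(-28, 10) = 10
R (Mika): max(12, -8) = 12
S (Mika): max(35, 39, -34, -8) = 39
T (Mika): max(21, 24) = 24
F (Jamal): min(12, 39, 24) = 12
U (Mika): max(27, 8, -10) = 27
V (Mika): max(1, -50) = 1
W (Mika): max(12, 43, 11) = 43
G (Jamal): min(27, 1, 43) = 1
B (Mika): max(12, 1) = 12
X (Mika): max(-19, 10) = 10
Y (Mika): max(-29, -49, 41, -12) = 41
Z (Mika): max(-10, -19, 48) = 48
AA (Mika): max(30, 21, -2) = 30
H (Jamal): min(10, 41, 48, 30) = 10
AB (Mika): max(-44, 40, -37) = 40
AC (Mika): max(-1, 35, -19, -17) = 35
J (Jamal): min(40, 35) = 35
AD (Mika): max(-44, 24, 11) = 24
AE (Mika): max(-8, 1, -45, 41) = 41
AF (Mika): max(41, 46, -18) = 46
K (Jamal): min(24, 41, 46) = 24
C (Mika): max(10, 35, 24) = 35
R0 (Jamal): min(10, 12, 35) = 10
Jamal at R0 wants the lowest of {A=10, B=12, C=35}, so chooses A.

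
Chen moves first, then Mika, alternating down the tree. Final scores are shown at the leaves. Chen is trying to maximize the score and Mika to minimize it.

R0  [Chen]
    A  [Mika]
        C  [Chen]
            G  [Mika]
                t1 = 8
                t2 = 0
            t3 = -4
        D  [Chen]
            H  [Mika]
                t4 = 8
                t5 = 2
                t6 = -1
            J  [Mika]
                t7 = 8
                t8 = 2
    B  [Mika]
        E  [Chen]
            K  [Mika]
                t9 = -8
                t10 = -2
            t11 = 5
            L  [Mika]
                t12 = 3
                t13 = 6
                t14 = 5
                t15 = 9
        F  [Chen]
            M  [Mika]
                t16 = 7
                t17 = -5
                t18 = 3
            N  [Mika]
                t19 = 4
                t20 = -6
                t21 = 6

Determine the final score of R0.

0

G (Mika): min(8, 0) = 0
C (Chen): max(0, -4) = 0
H (Mika): min(8, 2, -1) = -1
J (Mika): min(8, 2) = 2
D (Chen): max(-1, 2) = 2
A (Mika): min(0, 2) = 0
K (Mika): min(-8, -2) = -8
L (Mika): min(3, 6, 5, 9) = 3
E (Chen): max(-8, 5, 3) = 5
M (Mika): min(7, -5, 3) = -5
N (Mika): min(4, -6, 6) = -6
F (Chen): max(-5, -6) = -5
B (Mika): min(5, -5) = -5
R0 (Chen): max(0, -5) = 0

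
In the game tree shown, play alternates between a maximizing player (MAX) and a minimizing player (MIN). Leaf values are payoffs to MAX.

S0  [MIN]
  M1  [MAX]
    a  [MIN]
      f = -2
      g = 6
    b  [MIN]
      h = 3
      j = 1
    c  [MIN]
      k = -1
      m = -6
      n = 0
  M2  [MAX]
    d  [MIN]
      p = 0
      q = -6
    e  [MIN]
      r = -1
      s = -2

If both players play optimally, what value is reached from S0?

-2

a (MIN): min(-2, 6) = -2
b (MIN): min(3, 1) = 1
c (MIN): min(-1, -6, 0) = -6
M1 (MAX): max(-2, 1, -6) = 1
d (MIN): min(0, -6) = -6
e (MIN): min(-1, -2) = -2
M2 (MAX): max(-6, -2) = -2
S0 (MIN): min(1, -2) = -2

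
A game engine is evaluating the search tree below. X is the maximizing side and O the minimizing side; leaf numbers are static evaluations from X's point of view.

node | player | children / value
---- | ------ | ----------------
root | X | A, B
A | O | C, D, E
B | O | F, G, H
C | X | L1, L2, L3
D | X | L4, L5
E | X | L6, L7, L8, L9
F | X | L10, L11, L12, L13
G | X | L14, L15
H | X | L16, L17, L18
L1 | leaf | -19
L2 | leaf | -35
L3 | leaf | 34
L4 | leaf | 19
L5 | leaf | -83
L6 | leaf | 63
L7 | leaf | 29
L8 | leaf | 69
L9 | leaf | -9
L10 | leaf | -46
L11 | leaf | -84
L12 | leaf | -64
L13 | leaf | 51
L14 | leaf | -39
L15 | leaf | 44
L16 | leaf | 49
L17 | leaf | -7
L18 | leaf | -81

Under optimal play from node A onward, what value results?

C (X): max(-19, -35, 34) = 34
D (X): max(19, -83) = 19
E (X): max(63, 29, 69, -9) = 69
A (O): min(34, 19, 69) = 19

19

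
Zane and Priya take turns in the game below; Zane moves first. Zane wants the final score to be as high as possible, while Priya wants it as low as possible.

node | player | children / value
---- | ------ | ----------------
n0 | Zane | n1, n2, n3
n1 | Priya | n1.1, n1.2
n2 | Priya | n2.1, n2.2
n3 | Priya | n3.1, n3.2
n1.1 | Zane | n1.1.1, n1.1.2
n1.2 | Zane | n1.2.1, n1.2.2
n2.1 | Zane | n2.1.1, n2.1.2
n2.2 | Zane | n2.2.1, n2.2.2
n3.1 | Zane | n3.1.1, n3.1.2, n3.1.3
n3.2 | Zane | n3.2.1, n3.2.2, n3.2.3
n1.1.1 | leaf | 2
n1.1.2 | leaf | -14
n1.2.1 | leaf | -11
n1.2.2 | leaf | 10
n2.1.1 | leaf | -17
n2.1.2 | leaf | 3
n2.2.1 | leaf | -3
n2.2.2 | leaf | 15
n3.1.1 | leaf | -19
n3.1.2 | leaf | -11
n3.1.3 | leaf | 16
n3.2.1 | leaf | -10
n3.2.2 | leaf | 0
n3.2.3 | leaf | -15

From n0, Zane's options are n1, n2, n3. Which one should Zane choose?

n2

n1.1 (Zane): max(2, -14) = 2
n1.2 (Zane): max(-11, 10) = 10
n1 (Priya): min(2, 10) = 2
n2.1 (Zane): max(-17, 3) = 3
n2.2 (Zane): max(-3, 15) = 15
n2 (Priya): min(3, 15) = 3
n3.1 (Zane): max(-19, -11, 16) = 16
n3.2 (Zane): max(-10, 0, -15) = 0
n3 (Priya): min(16, 0) = 0
n0 (Zane): max(2, 3, 0) = 3
Zane at n0 wants the highest of {n1=2, n2=3, n3=0}, so chooses n2.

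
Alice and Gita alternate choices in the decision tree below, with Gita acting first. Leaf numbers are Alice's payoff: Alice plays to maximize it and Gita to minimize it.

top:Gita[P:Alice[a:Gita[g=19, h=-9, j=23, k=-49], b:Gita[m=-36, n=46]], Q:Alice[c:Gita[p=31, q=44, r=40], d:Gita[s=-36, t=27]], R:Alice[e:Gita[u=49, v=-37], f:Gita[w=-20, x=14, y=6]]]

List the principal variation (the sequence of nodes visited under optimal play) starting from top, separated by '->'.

top -> P -> b -> m

a (Gita): min(19, -9, 23, -49) = -49
b (Gita): min(-36, 46) = -36
P (Alice): max(-49, -36) = -36
c (Gita): min(31, 44, 40) = 31
d (Gita): min(-36, 27) = -36
Q (Alice): max(31, -36) = 31
e (Gita): min(49, -37) = -37
f (Gita): min(-20, 14, 6) = -20
R (Alice): max(-37, -20) = -20
top (Gita): min(-36, 31, -20) = -36
At top, Gita picks P (lowest: -36).
At P, Alice picks b (highest: -36).
At b, Gita picks m (lowest: -36).
Terminal value -36.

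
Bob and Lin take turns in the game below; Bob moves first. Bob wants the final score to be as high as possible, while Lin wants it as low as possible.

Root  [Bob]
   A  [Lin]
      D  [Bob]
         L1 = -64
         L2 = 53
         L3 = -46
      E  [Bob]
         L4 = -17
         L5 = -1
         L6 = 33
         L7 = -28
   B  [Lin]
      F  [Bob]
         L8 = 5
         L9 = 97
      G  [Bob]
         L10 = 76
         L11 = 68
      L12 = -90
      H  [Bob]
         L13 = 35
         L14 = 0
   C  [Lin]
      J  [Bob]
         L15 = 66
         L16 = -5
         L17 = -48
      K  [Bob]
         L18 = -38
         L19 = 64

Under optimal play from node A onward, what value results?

D (Bob): max(-64, 53, -46) = 53
E (Bob): max(-17, -1, 33, -28) = 33
A (Lin): min(53, 33) = 33

33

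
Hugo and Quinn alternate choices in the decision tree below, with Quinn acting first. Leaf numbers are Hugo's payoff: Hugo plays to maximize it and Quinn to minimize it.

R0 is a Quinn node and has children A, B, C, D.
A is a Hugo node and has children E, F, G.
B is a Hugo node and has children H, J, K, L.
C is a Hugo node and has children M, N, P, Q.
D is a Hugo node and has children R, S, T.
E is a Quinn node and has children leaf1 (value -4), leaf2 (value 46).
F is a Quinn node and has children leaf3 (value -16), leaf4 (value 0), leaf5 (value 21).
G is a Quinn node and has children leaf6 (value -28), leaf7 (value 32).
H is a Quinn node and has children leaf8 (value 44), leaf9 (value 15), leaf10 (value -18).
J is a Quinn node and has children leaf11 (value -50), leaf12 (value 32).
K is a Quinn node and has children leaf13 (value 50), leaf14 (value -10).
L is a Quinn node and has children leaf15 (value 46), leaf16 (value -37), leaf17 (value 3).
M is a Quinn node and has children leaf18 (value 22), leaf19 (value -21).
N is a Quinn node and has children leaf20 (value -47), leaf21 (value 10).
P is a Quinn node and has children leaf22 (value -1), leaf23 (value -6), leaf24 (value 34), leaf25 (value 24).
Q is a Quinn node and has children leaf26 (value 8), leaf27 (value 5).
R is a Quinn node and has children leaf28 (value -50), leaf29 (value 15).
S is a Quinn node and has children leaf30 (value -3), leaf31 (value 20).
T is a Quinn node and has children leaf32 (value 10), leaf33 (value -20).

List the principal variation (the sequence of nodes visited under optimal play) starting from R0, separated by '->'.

R0 -> B -> K -> leaf14

E (Quinn): min(-4, 46) = -4
F (Quinn): min(-16, 0, 21) = -16
G (Quinn): min(-28, 32) = -28
A (Hugo): max(-4, -16, -28) = -4
H (Quinn): min(44, 15, -18) = -18
J (Quinn): min(-50, 32) = -50
K (Quinn): min(50, -10) = -10
L (Quinn): min(46, -37, 3) = -37
B (Hugo): max(-18, -50, -10, -37) = -10
M (Quinn): min(22, -21) = -21
N (Quinn): min(-47, 10) = -47
P (Quinn): min(-1, -6, 34, 24) = -6
Q (Quinn): min(8, 5) = 5
C (Hugo): max(-21, -47, -6, 5) = 5
R (Quinn): min(-50, 15) = -50
S (Quinn): min(-3, 20) = -3
T (Quinn): min(10, -20) = -20
D (Hugo): max(-50, -3, -20) = -3
R0 (Quinn): min(-4, -10, 5, -3) = -10
At R0, Quinn picks B (lowest: -10).
At B, Hugo picks K (highest: -10).
At K, Quinn picks leaf14 (lowest: -10).
Terminal value -10.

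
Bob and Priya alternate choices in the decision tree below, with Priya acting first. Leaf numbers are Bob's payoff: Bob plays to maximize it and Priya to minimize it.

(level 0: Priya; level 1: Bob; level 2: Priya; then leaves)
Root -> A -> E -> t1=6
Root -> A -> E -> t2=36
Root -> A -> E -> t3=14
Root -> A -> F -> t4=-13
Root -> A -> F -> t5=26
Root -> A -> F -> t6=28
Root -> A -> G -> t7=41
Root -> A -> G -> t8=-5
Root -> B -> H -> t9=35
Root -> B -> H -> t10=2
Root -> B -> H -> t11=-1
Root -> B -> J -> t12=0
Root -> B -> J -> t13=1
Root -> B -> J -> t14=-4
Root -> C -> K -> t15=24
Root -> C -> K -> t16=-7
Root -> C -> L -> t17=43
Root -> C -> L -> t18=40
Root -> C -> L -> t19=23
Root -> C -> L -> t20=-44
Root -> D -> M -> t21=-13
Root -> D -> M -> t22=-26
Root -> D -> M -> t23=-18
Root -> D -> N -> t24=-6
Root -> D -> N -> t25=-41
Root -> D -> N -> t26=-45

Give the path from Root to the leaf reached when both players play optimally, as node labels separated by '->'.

E (Priya): min(6, 36, 14) = 6
F (Priya): min(-13, 26, 28) = -13
G (Priya): min(41, -5) = -5
A (Bob): max(6, -13, -5) = 6
H (Priya): min(35, 2, -1) = -1
J (Priya): min(0, 1, -4) = -4
B (Bob): max(-1, -4) = -1
K (Priya): min(24, -7) = -7
L (Priya): min(43, 40, 23, -44) = -44
C (Bob): max(-7, -44) = -7
M (Priya): min(-13, -26, -18) = -26
N (Priya): min(-6, -41, -45) = -45
D (Bob): max(-26, -45) = -26
Root (Priya): min(6, -1, -7, -26) = -26
At Root, Priya picks D (lowest: -26).
At D, Bob picks M (highest: -26).
At M, Priya picks t22 (lowest: -26).
Terminal value -26.

Root -> D -> M -> t22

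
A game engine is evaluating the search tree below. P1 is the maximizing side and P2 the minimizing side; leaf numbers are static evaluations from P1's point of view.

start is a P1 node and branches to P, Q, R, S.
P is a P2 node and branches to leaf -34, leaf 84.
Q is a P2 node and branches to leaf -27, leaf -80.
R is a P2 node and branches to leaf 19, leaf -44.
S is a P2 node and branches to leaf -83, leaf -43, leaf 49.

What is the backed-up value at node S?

-83

S (P2): min(-83, -43, 49) = -83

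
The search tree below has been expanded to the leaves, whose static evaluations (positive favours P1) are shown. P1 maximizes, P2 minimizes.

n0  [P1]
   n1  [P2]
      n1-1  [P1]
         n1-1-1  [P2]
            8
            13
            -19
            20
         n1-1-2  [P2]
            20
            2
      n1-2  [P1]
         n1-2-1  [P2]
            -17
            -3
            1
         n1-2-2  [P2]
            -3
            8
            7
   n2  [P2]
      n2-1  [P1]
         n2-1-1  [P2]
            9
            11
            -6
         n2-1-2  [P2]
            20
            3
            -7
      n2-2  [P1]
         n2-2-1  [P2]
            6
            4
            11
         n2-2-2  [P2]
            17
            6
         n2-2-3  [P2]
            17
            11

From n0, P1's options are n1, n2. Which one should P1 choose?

n1-1-1 (P2): min(8, 13, -19, 20) = -19
n1-1-2 (P2): min(20, 2) = 2
n1-1 (P1): max(-19, 2) = 2
n1-2-1 (P2): min(-17, -3, 1) = -17
n1-2-2 (P2): min(-3, 8, 7) = -3
n1-2 (P1): max(-17, -3) = -3
n1 (P2): min(2, -3) = -3
n2-1-1 (P2): min(9, 11, -6) = -6
n2-1-2 (P2): min(20, 3, -7) = -7
n2-1 (P1): max(-6, -7) = -6
n2-2-1 (P2): min(6, 4, 11) = 4
n2-2-2 (P2): min(17, 6) = 6
n2-2-3 (P2): min(17, 11) = 11
n2-2 (P1): max(4, 6, 11) = 11
n2 (P2): min(-6, 11) = -6
n0 (P1): max(-3, -6) = -3
P1 at n0 wants the highest of {n1=-3, n2=-6}, so chooses n1.

n1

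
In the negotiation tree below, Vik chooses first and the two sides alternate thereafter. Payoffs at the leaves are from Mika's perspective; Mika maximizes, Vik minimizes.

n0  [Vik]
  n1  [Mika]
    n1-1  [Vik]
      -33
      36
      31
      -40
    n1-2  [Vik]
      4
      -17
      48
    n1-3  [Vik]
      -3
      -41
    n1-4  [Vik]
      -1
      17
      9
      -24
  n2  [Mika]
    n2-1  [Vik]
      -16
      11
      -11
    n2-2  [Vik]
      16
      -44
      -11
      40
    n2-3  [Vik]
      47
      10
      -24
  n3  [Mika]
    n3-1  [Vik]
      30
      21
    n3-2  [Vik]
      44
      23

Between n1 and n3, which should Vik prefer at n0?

n1

n1-1 (Vik): min(-33, 36, 31, -40) = -40
n1-2 (Vik): min(4, -17, 48) = -17
n1-3 (Vik): min(-3, -41) = -41
n1-4 (Vik): min(-1, 17, 9, -24) = -24
n1 (Mika): max(-40, -17, -41, -24) = -17
n3-1 (Vik): min(30, 21) = 21
n3-2 (Vik): min(44, 23) = 23
n3 (Mika): max(21, 23) = 23
Vik prefers the lower value; n1=-17, n3=23. n1 is better since -17 < 23.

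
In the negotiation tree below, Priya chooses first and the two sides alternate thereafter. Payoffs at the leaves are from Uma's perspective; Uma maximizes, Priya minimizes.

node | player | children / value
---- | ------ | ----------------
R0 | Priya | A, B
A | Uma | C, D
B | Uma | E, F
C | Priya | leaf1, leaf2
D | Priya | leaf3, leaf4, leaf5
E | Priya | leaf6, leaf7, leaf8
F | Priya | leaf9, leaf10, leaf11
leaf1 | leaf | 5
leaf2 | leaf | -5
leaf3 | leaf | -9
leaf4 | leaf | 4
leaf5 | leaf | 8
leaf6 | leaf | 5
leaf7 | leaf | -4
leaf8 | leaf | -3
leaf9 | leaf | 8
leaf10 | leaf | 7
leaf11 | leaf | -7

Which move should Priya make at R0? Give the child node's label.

C (Priya): min(5, -5) = -5
D (Priya): min(-9, 4, 8) = -9
A (Uma): max(-5, -9) = -5
E (Priya): min(5, -4, -3) = -4
F (Priya): min(8, 7, -7) = -7
B (Uma): max(-4, -7) = -4
R0 (Priya): min(-5, -4) = -5
Priya at R0 wants the lowest of {A=-5, B=-4}, so chooses A.

A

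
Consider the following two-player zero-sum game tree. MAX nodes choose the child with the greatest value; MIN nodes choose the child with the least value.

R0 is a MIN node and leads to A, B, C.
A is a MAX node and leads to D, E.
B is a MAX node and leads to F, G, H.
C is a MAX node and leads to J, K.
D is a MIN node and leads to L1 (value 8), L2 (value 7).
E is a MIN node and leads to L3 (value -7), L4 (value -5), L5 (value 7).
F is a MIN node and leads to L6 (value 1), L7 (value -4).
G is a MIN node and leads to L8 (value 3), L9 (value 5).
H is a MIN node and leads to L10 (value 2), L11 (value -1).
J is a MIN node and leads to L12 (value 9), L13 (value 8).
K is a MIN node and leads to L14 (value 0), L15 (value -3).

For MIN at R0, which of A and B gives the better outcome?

D (MIN): min(8, 7) = 7
E (MIN): min(-7, -5, 7) = -7
A (MAX): max(7, -7) = 7
F (MIN): min(1, -4) = -4
G (MIN): min(3, 5) = 3
H (MIN): min(2, -1) = -1
B (MAX): max(-4, 3, -1) = 3
MIN prefers the lower value; A=7, B=3. B is better since 3 < 7.

B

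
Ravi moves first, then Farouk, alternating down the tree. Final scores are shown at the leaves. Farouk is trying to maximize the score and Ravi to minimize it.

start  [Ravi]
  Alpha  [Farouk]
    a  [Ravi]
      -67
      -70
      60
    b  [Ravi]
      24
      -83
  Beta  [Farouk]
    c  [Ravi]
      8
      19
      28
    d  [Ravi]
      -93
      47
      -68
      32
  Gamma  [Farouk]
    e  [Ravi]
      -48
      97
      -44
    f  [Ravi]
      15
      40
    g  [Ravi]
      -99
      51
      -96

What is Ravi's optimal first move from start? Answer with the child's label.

Alpha

a (Ravi): min(-67, -70, 60) = -70
b (Ravi): min(24, -83) = -83
Alpha (Farouk): max(-70, -83) = -70
c (Ravi): min(8, 19, 28) = 8
d (Ravi): min(-93, 47, -68, 32) = -93
Beta (Farouk): max(8, -93) = 8
e (Ravi): min(-48, 97, -44) = -48
f (Ravi): min(15, 40) = 15
g (Ravi): min(-99, 51, -96) = -99
Gamma (Farouk): max(-48, 15, -99) = 15
start (Ravi): min(-70, 8, 15) = -70
Ravi at start wants the lowest of {Alpha=-70, Beta=8, Gamma=15}, so chooses Alpha.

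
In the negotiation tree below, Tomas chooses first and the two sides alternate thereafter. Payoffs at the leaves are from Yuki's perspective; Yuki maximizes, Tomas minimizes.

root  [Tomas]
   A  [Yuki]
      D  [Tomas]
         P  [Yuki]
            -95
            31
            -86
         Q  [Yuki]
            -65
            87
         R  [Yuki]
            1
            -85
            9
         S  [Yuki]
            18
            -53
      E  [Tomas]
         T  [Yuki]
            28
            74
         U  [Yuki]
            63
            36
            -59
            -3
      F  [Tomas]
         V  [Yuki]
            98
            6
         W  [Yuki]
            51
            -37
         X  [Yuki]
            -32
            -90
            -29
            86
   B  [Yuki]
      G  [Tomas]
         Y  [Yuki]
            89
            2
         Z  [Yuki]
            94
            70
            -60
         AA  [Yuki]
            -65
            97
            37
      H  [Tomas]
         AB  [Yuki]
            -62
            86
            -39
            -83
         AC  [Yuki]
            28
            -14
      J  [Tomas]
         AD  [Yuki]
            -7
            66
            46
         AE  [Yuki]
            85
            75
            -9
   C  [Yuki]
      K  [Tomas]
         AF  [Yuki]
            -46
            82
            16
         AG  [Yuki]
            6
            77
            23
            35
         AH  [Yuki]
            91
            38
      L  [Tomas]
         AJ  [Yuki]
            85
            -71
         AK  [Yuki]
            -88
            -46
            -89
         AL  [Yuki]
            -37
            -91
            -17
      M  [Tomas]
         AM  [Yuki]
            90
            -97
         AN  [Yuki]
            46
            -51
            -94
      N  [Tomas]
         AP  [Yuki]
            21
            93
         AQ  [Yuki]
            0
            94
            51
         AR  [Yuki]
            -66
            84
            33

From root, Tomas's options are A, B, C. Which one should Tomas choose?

A

P (Yuki): max(-95, 31, -86) = 31
Q (Yuki): max(-65, 87) = 87
R (Yuki): max(1, -85, 9) = 9
S (Yuki): max(18, -53) = 18
D (Tomas): min(31, 87, 9, 18) = 9
T (Yuki): max(28, 74) = 74
U (Yuki): max(63, 36, -59, -3) = 63
E (Tomas): min(74, 63) = 63
V (Yuki): max(98, 6) = 98
W (Yuki): max(51, -37) = 51
X (Yuki): max(-32, -90, -29, 86) = 86
F (Tomas): min(98, 51, 86) = 51
A (Yuki): max(9, 63, 51) = 63
Y (Yuki): max(89, 2) = 89
Z (Yuki): max(94, 70, -60) = 94
AA (Yuki): max(-65, 97, 37) = 97
G (Tomas): min(89, 94, 97) = 89
AB (Yuki): max(-62, 86, -39, -83) = 86
AC (Yuki): max(28, -14) = 28
H (Tomas): min(86, 28) = 28
AD (Yuki): max(-7, 66, 46) = 66
AE (Yuki): max(85, 75, -9) = 85
J (Tomas): min(66, 85) = 66
B (Yuki): max(89, 28, 66) = 89
AF (Yuki): max(-46, 82, 16) = 82
AG (Yuki): max(6, 77, 23, 35) = 77
AH (Yuki): max(91, 38) = 91
K (Tomas): min(82, 77, 91) = 77
AJ (Yuki): max(85, -71) = 85
AK (Yuki): max(-88, -46, -89) = -46
AL (Yuki): max(-37, -91, -17) = -17
L (Tomas): min(85, -46, -17) = -46
AM (Yuki): max(90, -97) = 90
AN (Yuki): max(46, -51, -94) = 46
M (Tomas): min(90, 46) = 46
AP (Yuki): max(21, 93) = 93
AQ (Yuki): max(0, 94, 51) = 94
AR (Yuki): max(-66, 84, 33) = 84
N (Tomas): min(93, 94, 84) = 84
C (Yuki): max(77, -46, 46, 84) = 84
root (Tomas): min(63, 89, 84) = 63
Tomas at root wants the lowest of {A=63, B=89, C=84}, so chooses A.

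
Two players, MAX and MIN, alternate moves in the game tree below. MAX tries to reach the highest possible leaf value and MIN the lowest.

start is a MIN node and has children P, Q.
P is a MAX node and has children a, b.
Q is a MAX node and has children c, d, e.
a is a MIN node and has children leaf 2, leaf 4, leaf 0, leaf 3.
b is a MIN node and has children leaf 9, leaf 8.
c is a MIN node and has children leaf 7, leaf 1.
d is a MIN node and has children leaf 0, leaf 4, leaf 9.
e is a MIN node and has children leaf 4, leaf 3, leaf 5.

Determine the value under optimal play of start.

3

a (MIN): min(2, 4, 0, 3) = 0
b (MIN): min(9, 8) = 8
P (MAX): max(0, 8) = 8
c (MIN): min(7, 1) = 1
d (MIN): min(0, 4, 9) = 0
e (MIN): min(4, 3, 5) = 3
Q (MAX): max(1, 0, 3) = 3
start (MIN): min(8, 3) = 3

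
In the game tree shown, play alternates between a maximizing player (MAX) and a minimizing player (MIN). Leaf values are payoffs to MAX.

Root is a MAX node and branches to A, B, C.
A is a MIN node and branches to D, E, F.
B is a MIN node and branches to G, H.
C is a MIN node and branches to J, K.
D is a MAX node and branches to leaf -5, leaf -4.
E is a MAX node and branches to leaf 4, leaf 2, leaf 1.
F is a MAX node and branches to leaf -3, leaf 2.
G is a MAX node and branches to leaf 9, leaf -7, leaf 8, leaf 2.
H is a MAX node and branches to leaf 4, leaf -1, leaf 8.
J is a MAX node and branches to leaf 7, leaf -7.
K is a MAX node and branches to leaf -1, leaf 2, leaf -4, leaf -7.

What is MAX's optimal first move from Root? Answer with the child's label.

D (MAX): max(-5, -4) = -4
E (MAX): max(4, 2, 1) = 4
F (MAX): max(-3, 2) = 2
A (MIN): min(-4, 4, 2) = -4
G (MAX): max(9, -7, 8, 2) = 9
H (MAX): max(4, -1, 8) = 8
B (MIN): min(9, 8) = 8
J (MAX): max(7, -7) = 7
K (MAX): max(-1, 2, -4, -7) = 2
C (MIN): min(7, 2) = 2
Root (MAX): max(-4, 8, 2) = 8
MAX at Root wants the highest of {A=-4, B=8, C=2}, so chooses B.

B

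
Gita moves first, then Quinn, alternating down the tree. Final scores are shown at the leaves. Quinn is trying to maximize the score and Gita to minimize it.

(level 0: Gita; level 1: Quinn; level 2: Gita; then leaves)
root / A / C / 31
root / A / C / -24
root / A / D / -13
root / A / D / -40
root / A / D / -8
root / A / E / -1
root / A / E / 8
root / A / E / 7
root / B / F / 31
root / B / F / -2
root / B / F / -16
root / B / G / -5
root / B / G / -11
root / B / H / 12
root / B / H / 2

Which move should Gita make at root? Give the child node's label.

A

C (Gita): min(31, -24) = -24
D (Gita): min(-13, -40, -8) = -40
E (Gita): min(-1, 8, 7) = -1
A (Quinn): max(-24, -40, -1) = -1
F (Gita): min(31, -2, -16) = -16
G (Gita): min(-5, -11) = -11
H (Gita): min(12, 2) = 2
B (Quinn): max(-16, -11, 2) = 2
root (Gita): min(-1, 2) = -1
Gita at root wants the lowest of {A=-1, B=2}, so chooses A.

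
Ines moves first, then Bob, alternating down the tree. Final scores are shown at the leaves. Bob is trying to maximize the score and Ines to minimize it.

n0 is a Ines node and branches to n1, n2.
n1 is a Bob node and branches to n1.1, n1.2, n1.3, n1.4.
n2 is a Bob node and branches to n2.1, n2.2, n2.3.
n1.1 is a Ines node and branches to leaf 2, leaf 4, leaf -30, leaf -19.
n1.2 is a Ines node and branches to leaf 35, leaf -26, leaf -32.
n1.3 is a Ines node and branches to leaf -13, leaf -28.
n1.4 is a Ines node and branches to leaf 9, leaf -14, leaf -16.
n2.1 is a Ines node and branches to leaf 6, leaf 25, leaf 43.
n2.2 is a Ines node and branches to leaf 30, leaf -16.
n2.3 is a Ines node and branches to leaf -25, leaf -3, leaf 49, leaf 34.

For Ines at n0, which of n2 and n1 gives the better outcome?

n1

n2.1 (Ines): min(6, 25, 43) = 6
n2.2 (Ines): min(30, -16) = -16
n2.3 (Ines): min(-25, -3, 49, 34) = -25
n2 (Bob): max(6, -16, -25) = 6
n1.1 (Ines): min(2, 4, -30, -19) = -30
n1.2 (Ines): min(35, -26, -32) = -32
n1.3 (Ines): min(-13, -28) = -28
n1.4 (Ines): min(9, -14, -16) = -16
n1 (Bob): max(-30, -32, -28, -16) = -16
Ines prefers the lower value; n2=6, n1=-16. n1 is better since -16 < 6.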